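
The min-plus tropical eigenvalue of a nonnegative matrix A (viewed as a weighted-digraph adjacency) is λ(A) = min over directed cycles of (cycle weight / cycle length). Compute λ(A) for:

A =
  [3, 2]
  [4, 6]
λ(A) = 3

Enumerate directed cycles and compute their means (weight / length). Sample:
  cycle 0 → 0: weight = 3, length = 1, mean = 3/1 ≈ 3.000
  cycle 1 → 1: weight = 6, length = 1, mean = 6/1 ≈ 6.000
  cycle 0 → 1 → 0: weight = 6, length = 2, mean = 6/2 ≈ 3.000
  cycle 1 → 0 → 1: weight = 6, length = 2, mean = 6/2 ≈ 3.000
Minimum mean = 3.000, attained e.g. along the cycle 0 → 0 with weight 3 and length 1. So λ(A) = 3/1 = 3.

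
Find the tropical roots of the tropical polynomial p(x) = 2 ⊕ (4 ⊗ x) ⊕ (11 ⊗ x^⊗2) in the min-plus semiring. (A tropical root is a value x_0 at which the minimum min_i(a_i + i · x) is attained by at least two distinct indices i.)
Roots: {-7, -2}

Each tropical root is a break point of the lower envelope of the lines y = a_i + i · x (there are 3 lines, with slopes 0, 1, ..., 2). Only the lines that attain the minimum somewhere contribute to roots; other lines are dominated. Here the surviving (envelope) indices are i = 2, i = 1, i = 0.
Intersections between consecutive envelope lines give the roots: for adjacent envelope indices i < j the intersection is x = (a_i − a_j) / (j − i). Reading off the sorted break points: {-7, -2}.
Verification: at each break x_0, at least two indices attain the minimum of min_i(a_i + i · x_0).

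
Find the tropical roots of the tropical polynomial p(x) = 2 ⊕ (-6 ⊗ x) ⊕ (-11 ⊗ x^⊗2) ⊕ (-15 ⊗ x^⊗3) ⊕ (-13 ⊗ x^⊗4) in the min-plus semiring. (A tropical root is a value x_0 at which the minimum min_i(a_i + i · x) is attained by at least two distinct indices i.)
Roots: {-2, 4, 5, 8}

Each tropical root is a break point of the lower envelope of the lines y = a_i + i · x (there are 5 lines, with slopes 0, 1, ..., 4). Only the lines that attain the minimum somewhere contribute to roots; other lines are dominated. Here the surviving (envelope) indices are i = 4, i = 3, i = 2, i = 1, i = 0.
Intersections between consecutive envelope lines give the roots: for adjacent envelope indices i < j the intersection is x = (a_i − a_j) / (j − i). Reading off the sorted break points: {-2, 4, 5, 8}.
Verification: at each break x_0, at least two indices attain the minimum of min_i(a_i + i · x_0).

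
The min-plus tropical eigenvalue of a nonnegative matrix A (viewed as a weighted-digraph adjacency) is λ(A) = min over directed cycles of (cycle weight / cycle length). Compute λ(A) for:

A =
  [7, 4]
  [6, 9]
λ(A) = 5

Enumerate directed cycles and compute their means (weight / length). Sample:
  cycle 0 → 0: weight = 7, length = 1, mean = 7/1 ≈ 7.000
  cycle 1 → 1: weight = 9, length = 1, mean = 9/1 ≈ 9.000
  cycle 0 → 1 → 0: weight = 10, length = 2, mean = 10/2 ≈ 5.000
  cycle 1 → 0 → 1: weight = 10, length = 2, mean = 10/2 ≈ 5.000
Minimum mean = 5.000, attained e.g. along the cycle 0 → 1 → 0 with weight 10 and length 2. So λ(A) = 10/2 = 5.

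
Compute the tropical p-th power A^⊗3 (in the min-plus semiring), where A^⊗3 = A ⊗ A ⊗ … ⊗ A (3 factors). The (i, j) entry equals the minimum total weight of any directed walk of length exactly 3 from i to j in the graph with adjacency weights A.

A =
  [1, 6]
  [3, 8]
A^⊗3 =
  [3, 8]
  [5, 10]

Each entry (A^⊗3)_ij equals the minimum over all length-3 walks i = v_0 → v_1 → … → v_3 = j of Σ_t A[v_t][v_{t+1}]. For example, for (i, j) = (0, 1) we minimise over 4 possible intermediate vertex sequences; the minimum is 8, attained along the walk 0 → 0 → 0 → 1.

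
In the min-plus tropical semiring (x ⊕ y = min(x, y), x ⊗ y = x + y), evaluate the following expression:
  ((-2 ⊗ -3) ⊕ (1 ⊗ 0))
((-2 ⊗ -3) ⊕ (1 ⊗ 0)) = -5

Expand innermost to outermost. Recall ⊕ takes the minimum of its arguments and ⊗ takes their sum. Working out the expression ((-2 ⊗ -3) ⊕ (1 ⊗ 0)) gives -5.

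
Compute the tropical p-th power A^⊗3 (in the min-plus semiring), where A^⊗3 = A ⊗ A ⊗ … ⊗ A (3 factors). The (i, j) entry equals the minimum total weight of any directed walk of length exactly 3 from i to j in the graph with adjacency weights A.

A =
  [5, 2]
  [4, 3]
A^⊗3 =
  [9, 8]
  [10, 9]

Each entry (A^⊗3)_ij equals the minimum over all length-3 walks i = v_0 → v_1 → … → v_3 = j of Σ_t A[v_t][v_{t+1}]. For example, for (i, j) = (0, 1) we minimise over 4 possible intermediate vertex sequences; the minimum is 8, attained along the walk 0 → 1 → 0 → 1.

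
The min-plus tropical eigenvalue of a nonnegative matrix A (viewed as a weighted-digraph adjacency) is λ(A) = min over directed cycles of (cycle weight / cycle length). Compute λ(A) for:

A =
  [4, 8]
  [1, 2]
λ(A) = 2

Enumerate directed cycles and compute their means (weight / length). Sample:
  cycle 0 → 0: weight = 4, length = 1, mean = 4/1 ≈ 4.000
  cycle 1 → 1: weight = 2, length = 1, mean = 2/1 ≈ 2.000
  cycle 0 → 1 → 0: weight = 9, length = 2, mean = 9/2 ≈ 4.500
  cycle 1 → 0 → 1: weight = 9, length = 2, mean = 9/2 ≈ 4.500
Minimum mean = 2.000, attained e.g. along the cycle 1 → 1 with weight 2 and length 1. So λ(A) = 2/1 = 2.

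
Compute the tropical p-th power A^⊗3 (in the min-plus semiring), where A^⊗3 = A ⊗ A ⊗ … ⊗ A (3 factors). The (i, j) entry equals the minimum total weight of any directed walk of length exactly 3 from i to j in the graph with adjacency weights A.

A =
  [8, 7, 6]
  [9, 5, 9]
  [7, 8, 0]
A^⊗3 =
  [13, 14, 6]
  [16, 15, 9]
  [7, 8, 0]

Each entry (A^⊗3)_ij equals the minimum over all length-3 walks i = v_0 → v_1 → … → v_3 = j of Σ_t A[v_t][v_{t+1}]. For example, for (i, j) = (0, 2) we minimise over 9 possible intermediate vertex sequences; the minimum is 6, attained along the walk 0 → 2 → 2 → 2.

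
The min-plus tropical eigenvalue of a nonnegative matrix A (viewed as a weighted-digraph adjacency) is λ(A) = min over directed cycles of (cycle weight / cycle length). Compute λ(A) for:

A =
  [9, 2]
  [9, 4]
λ(A) = 4

Enumerate directed cycles and compute their means (weight / length). Sample:
  cycle 0 → 0: weight = 9, length = 1, mean = 9/1 ≈ 9.000
  cycle 1 → 1: weight = 4, length = 1, mean = 4/1 ≈ 4.000
  cycle 0 → 1 → 0: weight = 11, length = 2, mean = 11/2 ≈ 5.500
  cycle 1 → 0 → 1: weight = 11, length = 2, mean = 11/2 ≈ 5.500
Minimum mean = 4.000, attained e.g. along the cycle 1 → 1 with weight 4 and length 1. So λ(A) = 4/1 = 4.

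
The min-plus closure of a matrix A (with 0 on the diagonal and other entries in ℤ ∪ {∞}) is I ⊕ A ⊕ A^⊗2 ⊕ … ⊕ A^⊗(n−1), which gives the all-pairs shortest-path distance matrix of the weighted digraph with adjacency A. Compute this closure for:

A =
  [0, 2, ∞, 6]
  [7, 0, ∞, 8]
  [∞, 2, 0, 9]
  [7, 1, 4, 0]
Closure =
  [0, 2, 10, 6]
  [7, 0, 12, 8]
  [9, 2, 0, 9]
  [7, 1, 4, 0]

This is the Floyd-Warshall all-pairs shortest-path computation. For each intermediate vertex k = 0, 1, …, 3, update dist[i][j] ← min(dist[i][j], dist[i][k] + dist[k][j]). The final matrix gives, for each (i, j), the minimum total weight of any directed path from i to j (possibly empty when i = j).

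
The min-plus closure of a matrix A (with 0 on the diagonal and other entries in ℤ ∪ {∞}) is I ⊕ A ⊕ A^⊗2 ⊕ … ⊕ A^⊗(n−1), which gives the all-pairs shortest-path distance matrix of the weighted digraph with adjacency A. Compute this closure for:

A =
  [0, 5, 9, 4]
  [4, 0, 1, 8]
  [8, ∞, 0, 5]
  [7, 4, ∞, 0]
Closure =
  [0, 5, 6, 4]
  [4, 0, 1, 6]
  [8, 9, 0, 5]
  [7, 4, 5, 0]

This is the Floyd-Warshall all-pairs shortest-path computation. For each intermediate vertex k = 0, 1, …, 3, update dist[i][j] ← min(dist[i][j], dist[i][k] + dist[k][j]). The final matrix gives, for each (i, j), the minimum total weight of any directed path from i to j (possibly empty when i = j).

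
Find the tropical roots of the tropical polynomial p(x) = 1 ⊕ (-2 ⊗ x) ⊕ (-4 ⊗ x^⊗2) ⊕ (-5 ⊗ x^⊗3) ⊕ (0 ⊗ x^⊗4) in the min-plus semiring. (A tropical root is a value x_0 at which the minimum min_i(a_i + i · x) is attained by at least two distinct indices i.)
Roots: {-5, 1, 2, 3}

Each tropical root is a break point of the lower envelope of the lines y = a_i + i · x (there are 5 lines, with slopes 0, 1, ..., 4). Only the lines that attain the minimum somewhere contribute to roots; other lines are dominated. Here the surviving (envelope) indices are i = 4, i = 3, i = 2, i = 1, i = 0.
Intersections between consecutive envelope lines give the roots: for adjacent envelope indices i < j the intersection is x = (a_i − a_j) / (j − i). Reading off the sorted break points: {-5, 1, 2, 3}.
Verification: at each break x_0, at least two indices attain the minimum of min_i(a_i + i · x_0).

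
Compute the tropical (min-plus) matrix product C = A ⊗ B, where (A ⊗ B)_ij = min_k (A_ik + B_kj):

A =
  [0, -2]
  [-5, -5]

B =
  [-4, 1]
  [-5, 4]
A ⊗ B =
  [-7, 1]
  [-10, -4]

Apply the min-plus product entry-by-entry:
  C[0][0] = min over k of (A[0][0] + B[0][0] = 0 + -4 = -4, A[0][1] + B[1][0] = -2 + -5 = -7) = -7 (attained at k = 1)
  C[0][1] = min over k of (A[0][0] + B[0][1] = 0 + 1 = 1, A[0][1] + B[1][1] = -2 + 4 = 2) = 1 (attained at k = 0)
  C[1][0] = min over k of (A[1][0] + B[0][0] = -5 + -4 = -9, A[1][1] + B[1][0] = -5 + -5 = -10) = -10 (attained at k = 1)
  C[1][1] = min over k of (A[1][0] + B[0][1] = -5 + 1 = -4, A[1][1] + B[1][1] = -5 + 4 = -1) = -4 (attained at k = 0)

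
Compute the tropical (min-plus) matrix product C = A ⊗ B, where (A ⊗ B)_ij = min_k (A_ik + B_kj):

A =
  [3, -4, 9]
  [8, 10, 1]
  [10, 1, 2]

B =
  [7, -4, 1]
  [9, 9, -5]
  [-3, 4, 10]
A ⊗ B =
  [5, -1, -9]
  [-2, 4, 5]
  [-1, 6, -4]

Apply the min-plus product entry-by-entry:
  C[0][0] = min over k of (A[0][0] + B[0][0] = 3 + 7 = 10, A[0][1] + B[1][0] = -4 + 9 = 5, A[0][2] + B[2][0] = 9 + -3 = 6) = 5 (attained at k = 1)
  C[0][1] = min over k of (A[0][0] + B[0][1] = 3 + -4 = -1, A[0][1] + B[1][1] = -4 + 9 = 5, A[0][2] + B[2][1] = 9 + 4 = 13) = -1 (attained at k = 0)
  C[0][2] = min over k of (A[0][0] + B[0][2] = 3 + 1 = 4, A[0][1] + B[1][2] = -4 + -5 = -9, A[0][2] + B[2][2] = 9 + 10 = 19) = -9 (attained at k = 1)
  C[1][0] = min over k of (A[1][0] + B[0][0] = 8 + 7 = 15, A[1][1] + B[1][0] = 10 + 9 = 19, A[1][2] + B[2][0] = 1 + -3 = -2) = -2 (attained at k = 2)
  C[1][1] = min over k of (A[1][0] + B[0][1] = 8 + -4 = 4, A[1][1] + B[1][1] = 10 + 9 = 19, A[1][2] + B[2][1] = 1 + 4 = 5) = 4 (attained at k = 0)
  C[1][2] = min over k of (A[1][0] + B[0][2] = 8 + 1 = 9, A[1][1] + B[1][2] = 10 + -5 = 5, A[1][2] + B[2][2] = 1 + 10 = 11) = 5 (attained at k = 1)
  C[2][0] = min over k of (A[2][0] + B[0][0] = 10 + 7 = 17, A[2][1] + B[1][0] = 1 + 9 = 10, A[2][2] + B[2][0] = 2 + -3 = -1) = -1 (attained at k = 2)
  C[2][1] = min over k of (A[2][0] + B[0][1] = 10 + -4 = 6, A[2][1] + B[1][1] = 1 + 9 = 10, A[2][2] + B[2][1] = 2 + 4 = 6) = 6 (attained at k = 0)
  C[2][2] = min over k of (A[2][0] + B[0][2] = 10 + 1 = 11, A[2][1] + B[1][2] = 1 + -5 = -4, A[2][2] + B[2][2] = 2 + 10 = 12) = -4 (attained at k = 1)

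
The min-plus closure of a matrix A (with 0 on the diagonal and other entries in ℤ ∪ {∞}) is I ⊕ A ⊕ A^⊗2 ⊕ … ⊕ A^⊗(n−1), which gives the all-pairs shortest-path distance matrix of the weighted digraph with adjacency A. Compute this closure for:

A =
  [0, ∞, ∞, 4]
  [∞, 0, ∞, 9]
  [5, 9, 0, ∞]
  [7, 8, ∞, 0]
Closure =
  [0, 12, ∞, 4]
  [16, 0, ∞, 9]
  [5, 9, 0, 9]
  [7, 8, ∞, 0]

This is the Floyd-Warshall all-pairs shortest-path computation. For each intermediate vertex k = 0, 1, …, 3, update dist[i][j] ← min(dist[i][j], dist[i][k] + dist[k][j]). The final matrix gives, for each (i, j), the minimum total weight of any directed path from i to j (possibly empty when i = j).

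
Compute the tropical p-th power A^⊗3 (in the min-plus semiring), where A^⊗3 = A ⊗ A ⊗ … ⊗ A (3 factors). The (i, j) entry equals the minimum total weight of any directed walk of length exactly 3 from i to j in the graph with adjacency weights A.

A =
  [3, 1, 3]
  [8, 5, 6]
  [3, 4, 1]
A^⊗3 =
  [7, 7, 5]
  [10, 10, 8]
  [5, 5, 3]

Each entry (A^⊗3)_ij equals the minimum over all length-3 walks i = v_0 → v_1 → … → v_3 = j of Σ_t A[v_t][v_{t+1}]. For example, for (i, j) = (0, 2) we minimise over 9 possible intermediate vertex sequences; the minimum is 5, attained along the walk 0 → 2 → 2 → 2.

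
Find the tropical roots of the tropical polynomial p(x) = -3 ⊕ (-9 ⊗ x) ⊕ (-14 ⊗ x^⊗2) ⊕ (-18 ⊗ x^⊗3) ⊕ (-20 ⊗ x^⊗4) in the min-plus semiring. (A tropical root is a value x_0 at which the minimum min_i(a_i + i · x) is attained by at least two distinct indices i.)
Roots: {2, 4, 5, 6}

Each tropical root is a break point of the lower envelope of the lines y = a_i + i · x (there are 5 lines, with slopes 0, 1, ..., 4). Only the lines that attain the minimum somewhere contribute to roots; other lines are dominated. Here the surviving (envelope) indices are i = 4, i = 3, i = 2, i = 1, i = 0.
Intersections between consecutive envelope lines give the roots: for adjacent envelope indices i < j the intersection is x = (a_i − a_j) / (j − i). Reading off the sorted break points: {2, 4, 5, 6}.
Verification: at each break x_0, at least two indices attain the minimum of min_i(a_i + i · x_0).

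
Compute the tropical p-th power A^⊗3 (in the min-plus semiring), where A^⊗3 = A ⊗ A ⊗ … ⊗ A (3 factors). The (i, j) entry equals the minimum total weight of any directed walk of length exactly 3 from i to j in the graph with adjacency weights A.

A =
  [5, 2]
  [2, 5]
A^⊗3 =
  [9, 6]
  [6, 9]

Each entry (A^⊗3)_ij equals the minimum over all length-3 walks i = v_0 → v_1 → … → v_3 = j of Σ_t A[v_t][v_{t+1}]. For example, for (i, j) = (0, 1) we minimise over 4 possible intermediate vertex sequences; the minimum is 6, attained along the walk 0 → 1 → 0 → 1.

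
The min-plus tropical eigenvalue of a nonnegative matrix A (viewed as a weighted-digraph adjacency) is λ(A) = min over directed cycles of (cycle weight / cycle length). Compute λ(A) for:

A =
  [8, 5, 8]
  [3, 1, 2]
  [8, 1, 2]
λ(A) = 1

Enumerate directed cycles and compute their means (weight / length). Sample:
  cycle 0 → 0: weight = 8, length = 1, mean = 8/1 ≈ 8.000
  cycle 1 → 1: weight = 1, length = 1, mean = 1/1 ≈ 1.000
  cycle 2 → 2: weight = 2, length = 1, mean = 2/1 ≈ 2.000
  cycle 0 → 1 → 0: weight = 8, length = 2, mean = 8/2 ≈ 4.000
  cycle 0 → 2 → 0: weight = 16, length = 2, mean = 16/2 ≈ 8.000
  cycle 1 → 0 → 1: weight = 8, length = 2, mean = 8/2 ≈ 4.000
Minimum mean = 1.000, attained e.g. along the cycle 1 → 1 with weight 1 and length 1. So λ(A) = 1/1 = 1.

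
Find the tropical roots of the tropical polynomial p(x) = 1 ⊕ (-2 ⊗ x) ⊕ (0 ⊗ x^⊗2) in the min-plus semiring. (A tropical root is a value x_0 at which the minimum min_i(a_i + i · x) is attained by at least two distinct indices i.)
Roots: {-2, 3}

Each tropical root is a break point of the lower envelope of the lines y = a_i + i · x (there are 3 lines, with slopes 0, 1, ..., 2). Only the lines that attain the minimum somewhere contribute to roots; other lines are dominated. Here the surviving (envelope) indices are i = 2, i = 1, i = 0.
Intersections between consecutive envelope lines give the roots: for adjacent envelope indices i < j the intersection is x = (a_i − a_j) / (j − i). Reading off the sorted break points: {-2, 3}.
Verification: at each break x_0, at least two indices attain the minimum of min_i(a_i + i · x_0).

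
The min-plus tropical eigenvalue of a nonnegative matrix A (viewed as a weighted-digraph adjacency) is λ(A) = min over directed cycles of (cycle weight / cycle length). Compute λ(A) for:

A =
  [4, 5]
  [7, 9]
λ(A) = 4

Enumerate directed cycles and compute their means (weight / length). Sample:
  cycle 0 → 0: weight = 4, length = 1, mean = 4/1 ≈ 4.000
  cycle 1 → 1: weight = 9, length = 1, mean = 9/1 ≈ 9.000
  cycle 0 → 1 → 0: weight = 12, length = 2, mean = 12/2 ≈ 6.000
  cycle 1 → 0 → 1: weight = 12, length = 2, mean = 12/2 ≈ 6.000
Minimum mean = 4.000, attained e.g. along the cycle 0 → 0 with weight 4 and length 1. So λ(A) = 4/1 = 4.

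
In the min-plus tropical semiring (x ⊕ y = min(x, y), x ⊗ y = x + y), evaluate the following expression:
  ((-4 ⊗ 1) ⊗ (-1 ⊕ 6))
((-4 ⊗ 1) ⊗ (-1 ⊕ 6)) = -4

Expand innermost to outermost. Recall ⊕ takes the minimum of its arguments and ⊗ takes their sum. Working out the expression ((-4 ⊗ 1) ⊗ (-1 ⊕ 6)) gives -4.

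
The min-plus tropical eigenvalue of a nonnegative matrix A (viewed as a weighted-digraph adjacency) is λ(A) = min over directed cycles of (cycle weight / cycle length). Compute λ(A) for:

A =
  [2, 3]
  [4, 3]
λ(A) = 2

Enumerate directed cycles and compute their means (weight / length). Sample:
  cycle 0 → 0: weight = 2, length = 1, mean = 2/1 ≈ 2.000
  cycle 1 → 1: weight = 3, length = 1, mean = 3/1 ≈ 3.000
  cycle 0 → 1 → 0: weight = 7, length = 2, mean = 7/2 ≈ 3.500
  cycle 1 → 0 → 1: weight = 7, length = 2, mean = 7/2 ≈ 3.500
Minimum mean = 2.000, attained e.g. along the cycle 0 → 0 with weight 2 and length 1. So λ(A) = 2/1 = 2.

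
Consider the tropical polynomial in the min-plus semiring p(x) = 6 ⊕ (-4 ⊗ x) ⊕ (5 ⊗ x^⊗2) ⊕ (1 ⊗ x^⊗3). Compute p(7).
p(7) = 3

A tropical monomial a ⊗ x^⊗i evaluates to a + i · x. Evaluating each term at x = 7:
  Term 0 contributes 6 + 0 · 7 = 6
  Term 1 contributes -4 + 1 · 7 = 3
  Term 2 contributes 5 + 2 · 7 = 19
  Term 3 contributes 1 + 3 · 7 = 22
p(7) = ⊕ of these = min[6, 3, 19, 22] = 3.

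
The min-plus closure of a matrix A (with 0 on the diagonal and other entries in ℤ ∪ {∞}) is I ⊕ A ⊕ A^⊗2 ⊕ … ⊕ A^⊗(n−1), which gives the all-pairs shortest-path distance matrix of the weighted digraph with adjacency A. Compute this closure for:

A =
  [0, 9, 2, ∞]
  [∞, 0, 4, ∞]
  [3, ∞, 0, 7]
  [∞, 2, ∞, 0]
Closure =
  [0, 9, 2, 9]
  [7, 0, 4, 11]
  [3, 9, 0, 7]
  [9, 2, 6, 0]

This is the Floyd-Warshall all-pairs shortest-path computation. For each intermediate vertex k = 0, 1, …, 3, update dist[i][j] ← min(dist[i][j], dist[i][k] + dist[k][j]). The final matrix gives, for each (i, j), the minimum total weight of any directed path from i to j (possibly empty when i = j).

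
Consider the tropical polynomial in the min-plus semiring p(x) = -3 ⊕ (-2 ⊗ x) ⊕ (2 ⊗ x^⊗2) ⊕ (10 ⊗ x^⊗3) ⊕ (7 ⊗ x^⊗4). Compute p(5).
p(5) = -3

A tropical monomial a ⊗ x^⊗i evaluates to a + i · x. Evaluating each term at x = 5:
  Term 0 contributes -3 + 0 · 5 = -3
  Term 1 contributes -2 + 1 · 5 = 3
  Term 2 contributes 2 + 2 · 5 = 12
  Term 3 contributes 10 + 3 · 5 = 25
  Term 4 contributes 7 + 4 · 5 = 27
p(5) = ⊕ of these = min[-3, 3, 12, 25, 27] = -3.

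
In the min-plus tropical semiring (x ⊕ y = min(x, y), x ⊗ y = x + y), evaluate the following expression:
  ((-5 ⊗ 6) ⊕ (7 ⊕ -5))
((-5 ⊗ 6) ⊕ (7 ⊕ -5)) = -5

Expand innermost to outermost. Recall ⊕ takes the minimum of its arguments and ⊗ takes their sum. Working out the expression ((-5 ⊗ 6) ⊕ (7 ⊕ -5)) gives -5.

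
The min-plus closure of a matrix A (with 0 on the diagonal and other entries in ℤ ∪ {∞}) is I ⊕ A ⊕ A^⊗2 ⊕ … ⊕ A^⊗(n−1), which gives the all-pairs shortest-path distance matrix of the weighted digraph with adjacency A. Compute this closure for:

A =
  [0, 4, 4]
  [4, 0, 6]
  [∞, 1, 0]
Closure =
  [0, 4, 4]
  [4, 0, 6]
  [5, 1, 0]

This is the Floyd-Warshall all-pairs shortest-path computation. For each intermediate vertex k = 0, 1, …, 2, update dist[i][j] ← min(dist[i][j], dist[i][k] + dist[k][j]). The final matrix gives, for each (i, j), the minimum total weight of any directed path from i to j (possibly empty when i = j).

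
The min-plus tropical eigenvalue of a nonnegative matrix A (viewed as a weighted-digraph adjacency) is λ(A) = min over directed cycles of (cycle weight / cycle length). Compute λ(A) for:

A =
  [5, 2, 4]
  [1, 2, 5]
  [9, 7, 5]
λ(A) = 3/2

Enumerate directed cycles and compute their means (weight / length). Sample:
  cycle 0 → 0: weight = 5, length = 1, mean = 5/1 ≈ 5.000
  cycle 1 → 1: weight = 2, length = 1, mean = 2/1 ≈ 2.000
  cycle 2 → 2: weight = 5, length = 1, mean = 5/1 ≈ 5.000
  cycle 0 → 1 → 0: weight = 3, length = 2, mean = 3/2 ≈ 1.500
  cycle 0 → 2 → 0: weight = 13, length = 2, mean = 13/2 ≈ 6.500
  cycle 1 → 0 → 1: weight = 3, length = 2, mean = 3/2 ≈ 1.500
Minimum mean = 1.500, attained e.g. along the cycle 0 → 1 → 0 with weight 3 and length 2. So λ(A) = 3/2 = 3/2.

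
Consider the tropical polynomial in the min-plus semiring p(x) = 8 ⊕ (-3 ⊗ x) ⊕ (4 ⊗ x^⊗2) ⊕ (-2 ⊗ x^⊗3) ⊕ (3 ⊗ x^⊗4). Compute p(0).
p(0) = -3

A tropical monomial a ⊗ x^⊗i evaluates to a + i · x. Evaluating each term at x = 0:
  Term 0 contributes 8 + 0 · 0 = 8
  Term 1 contributes -3 + 1 · 0 = -3
  Term 2 contributes 4 + 2 · 0 = 4
  Term 3 contributes -2 + 3 · 0 = -2
  Term 4 contributes 3 + 4 · 0 = 3
p(0) = ⊕ of these = min[8, -3, 4, -2, 3] = -3.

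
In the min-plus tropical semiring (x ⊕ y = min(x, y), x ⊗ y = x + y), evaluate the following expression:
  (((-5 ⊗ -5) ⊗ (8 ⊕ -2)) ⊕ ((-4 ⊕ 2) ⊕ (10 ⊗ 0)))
(((-5 ⊗ -5) ⊗ (8 ⊕ -2)) ⊕ ((-4 ⊕ 2) ⊕ (10 ⊗ 0))) = -12

Expand innermost to outermost. Recall ⊕ takes the minimum of its arguments and ⊗ takes their sum. Working out the expression (((-5 ⊗ -5) ⊗ (8 ⊕ -2)) ⊕ ((-4 ⊕ 2) ⊕ (10 ⊗ 0))) gives -12.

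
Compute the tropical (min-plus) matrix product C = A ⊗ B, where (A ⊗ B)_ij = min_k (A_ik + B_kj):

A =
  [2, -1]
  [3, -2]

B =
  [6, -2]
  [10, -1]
A ⊗ B =
  [8, -2]
  [8, -3]

Apply the min-plus product entry-by-entry:
  C[0][0] = min over k of (A[0][0] + B[0][0] = 2 + 6 = 8, A[0][1] + B[1][0] = -1 + 10 = 9) = 8 (attained at k = 0)
  C[0][1] = min over k of (A[0][0] + B[0][1] = 2 + -2 = 0, A[0][1] + B[1][1] = -1 + -1 = -2) = -2 (attained at k = 1)
  C[1][0] = min over k of (A[1][0] + B[0][0] = 3 + 6 = 9, A[1][1] + B[1][0] = -2 + 10 = 8) = 8 (attained at k = 1)
  C[1][1] = min over k of (A[1][0] + B[0][1] = 3 + -2 = 1, A[1][1] + B[1][1] = -2 + -1 = -3) = -3 (attained at k = 1)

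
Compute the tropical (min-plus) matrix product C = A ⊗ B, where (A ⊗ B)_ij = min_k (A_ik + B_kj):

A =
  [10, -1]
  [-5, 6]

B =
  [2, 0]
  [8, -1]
A ⊗ B =
  [7, -2]
  [-3, -5]

Apply the min-plus product entry-by-entry:
  C[0][0] = min over k of (A[0][0] + B[0][0] = 10 + 2 = 12, A[0][1] + B[1][0] = -1 + 8 = 7) = 7 (attained at k = 1)
  C[0][1] = min over k of (A[0][0] + B[0][1] = 10 + 0 = 10, A[0][1] + B[1][1] = -1 + -1 = -2) = -2 (attained at k = 1)
  C[1][0] = min over k of (A[1][0] + B[0][0] = -5 + 2 = -3, A[1][1] + B[1][0] = 6 + 8 = 14) = -3 (attained at k = 0)
  C[1][1] = min over k of (A[1][0] + B[0][1] = -5 + 0 = -5, A[1][1] + B[1][1] = 6 + -1 = 5) = -5 (attained at k = 0)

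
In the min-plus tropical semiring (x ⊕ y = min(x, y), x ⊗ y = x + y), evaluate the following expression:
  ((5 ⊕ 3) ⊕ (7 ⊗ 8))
((5 ⊕ 3) ⊕ (7 ⊗ 8)) = 3

Expand innermost to outermost. Recall ⊕ takes the minimum of its arguments and ⊗ takes their sum. Working out the expression ((5 ⊕ 3) ⊕ (7 ⊗ 8)) gives 3.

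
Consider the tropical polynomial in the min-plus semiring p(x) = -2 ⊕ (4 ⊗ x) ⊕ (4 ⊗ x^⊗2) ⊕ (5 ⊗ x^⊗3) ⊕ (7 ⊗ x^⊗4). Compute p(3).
p(3) = -2

A tropical monomial a ⊗ x^⊗i evaluates to a + i · x. Evaluating each term at x = 3:
  Term 0 contributes -2 + 0 · 3 = -2
  Term 1 contributes 4 + 1 · 3 = 7
  Term 2 contributes 4 + 2 · 3 = 10
  Term 3 contributes 5 + 3 · 3 = 14
  Term 4 contributes 7 + 4 · 3 = 19
p(3) = ⊕ of these = min[-2, 7, 10, 14, 19] = -2.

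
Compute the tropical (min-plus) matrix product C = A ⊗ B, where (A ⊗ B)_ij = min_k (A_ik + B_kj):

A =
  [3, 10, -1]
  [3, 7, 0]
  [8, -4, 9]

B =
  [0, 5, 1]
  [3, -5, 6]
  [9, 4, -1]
A ⊗ B =
  [3, 3, -2]
  [3, 2, -1]
  [-1, -9, 2]

Apply the min-plus product entry-by-entry:
  C[0][0] = min over k of (A[0][0] + B[0][0] = 3 + 0 = 3, A[0][1] + B[1][0] = 10 + 3 = 13, A[0][2] + B[2][0] = -1 + 9 = 8) = 3 (attained at k = 0)
  C[0][1] = min over k of (A[0][0] + B[0][1] = 3 + 5 = 8, A[0][1] + B[1][1] = 10 + -5 = 5, A[0][2] + B[2][1] = -1 + 4 = 3) = 3 (attained at k = 2)
  C[0][2] = min over k of (A[0][0] + B[0][2] = 3 + 1 = 4, A[0][1] + B[1][2] = 10 + 6 = 16, A[0][2] + B[2][2] = -1 + -1 = -2) = -2 (attained at k = 2)
  C[1][0] = min over k of (A[1][0] + B[0][0] = 3 + 0 = 3, A[1][1] + B[1][0] = 7 + 3 = 10, A[1][2] + B[2][0] = 0 + 9 = 9) = 3 (attained at k = 0)
  C[1][1] = min over k of (A[1][0] + B[0][1] = 3 + 5 = 8, A[1][1] + B[1][1] = 7 + -5 = 2, A[1][2] + B[2][1] = 0 + 4 = 4) = 2 (attained at k = 1)
  C[1][2] = min over k of (A[1][0] + B[0][2] = 3 + 1 = 4, A[1][1] + B[1][2] = 7 + 6 = 13, A[1][2] + B[2][2] = 0 + -1 = -1) = -1 (attained at k = 2)
  C[2][0] = min over k of (A[2][0] + B[0][0] = 8 + 0 = 8, A[2][1] + B[1][0] = -4 + 3 = -1, A[2][2] + B[2][0] = 9 + 9 = 18) = -1 (attained at k = 1)
  C[2][1] = min over k of (A[2][0] + B[0][1] = 8 + 5 = 13, A[2][1] + B[1][1] = -4 + -5 = -9, A[2][2] + B[2][1] = 9 + 4 = 13) = -9 (attained at k = 1)
  C[2][2] = min over k of (A[2][0] + B[0][2] = 8 + 1 = 9, A[2][1] + B[1][2] = -4 + 6 = 2, A[2][2] + B[2][2] = 9 + -1 = 8) = 2 (attained at k = 1)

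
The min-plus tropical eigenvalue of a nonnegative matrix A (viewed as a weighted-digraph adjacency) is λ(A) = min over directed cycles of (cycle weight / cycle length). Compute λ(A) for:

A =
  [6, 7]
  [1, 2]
λ(A) = 2

Enumerate directed cycles and compute their means (weight / length). Sample:
  cycle 0 → 0: weight = 6, length = 1, mean = 6/1 ≈ 6.000
  cycle 1 → 1: weight = 2, length = 1, mean = 2/1 ≈ 2.000
  cycle 0 → 1 → 0: weight = 8, length = 2, mean = 8/2 ≈ 4.000
  cycle 1 → 0 → 1: weight = 8, length = 2, mean = 8/2 ≈ 4.000
Minimum mean = 2.000, attained e.g. along the cycle 1 → 1 with weight 2 and length 1. So λ(A) = 2/1 = 2.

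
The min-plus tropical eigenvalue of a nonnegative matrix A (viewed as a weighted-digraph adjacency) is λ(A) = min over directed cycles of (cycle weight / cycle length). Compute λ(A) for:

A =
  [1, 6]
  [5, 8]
λ(A) = 1

Enumerate directed cycles and compute their means (weight / length). Sample:
  cycle 0 → 0: weight = 1, length = 1, mean = 1/1 ≈ 1.000
  cycle 1 → 1: weight = 8, length = 1, mean = 8/1 ≈ 8.000
  cycle 0 → 1 → 0: weight = 11, length = 2, mean = 11/2 ≈ 5.500
  cycle 1 → 0 → 1: weight = 11, length = 2, mean = 11/2 ≈ 5.500
Minimum mean = 1.000, attained e.g. along the cycle 0 → 0 with weight 1 and length 1. So λ(A) = 1/1 = 1.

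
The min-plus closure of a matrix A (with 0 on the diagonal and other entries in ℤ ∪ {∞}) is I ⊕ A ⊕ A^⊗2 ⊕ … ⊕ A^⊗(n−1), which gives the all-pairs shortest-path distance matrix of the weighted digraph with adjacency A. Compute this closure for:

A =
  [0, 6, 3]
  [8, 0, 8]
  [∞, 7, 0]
Closure =
  [0, 6, 3]
  [8, 0, 8]
  [15, 7, 0]

This is the Floyd-Warshall all-pairs shortest-path computation. For each intermediate vertex k = 0, 1, …, 2, update dist[i][j] ← min(dist[i][j], dist[i][k] + dist[k][j]). The final matrix gives, for each (i, j), the minimum total weight of any directed path from i to j (possibly empty when i = j).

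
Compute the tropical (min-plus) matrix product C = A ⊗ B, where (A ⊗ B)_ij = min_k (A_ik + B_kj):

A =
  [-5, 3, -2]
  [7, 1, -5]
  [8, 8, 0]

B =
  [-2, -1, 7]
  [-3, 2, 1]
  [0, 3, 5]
A ⊗ B =
  [-7, -6, 2]
  [-5, -2, 0]
  [0, 3, 5]

Apply the min-plus product entry-by-entry:
  C[0][0] = min over k of (A[0][0] + B[0][0] = -5 + -2 = -7, A[0][1] + B[1][0] = 3 + -3 = 0, A[0][2] + B[2][0] = -2 + 0 = -2) = -7 (attained at k = 0)
  C[0][1] = min over k of (A[0][0] + B[0][1] = -5 + -1 = -6, A[0][1] + B[1][1] = 3 + 2 = 5, A[0][2] + B[2][1] = -2 + 3 = 1) = -6 (attained at k = 0)
  C[0][2] = min over k of (A[0][0] + B[0][2] = -5 + 7 = 2, A[0][1] + B[1][2] = 3 + 1 = 4, A[0][2] + B[2][2] = -2 + 5 = 3) = 2 (attained at k = 0)
  C[1][0] = min over k of (A[1][0] + B[0][0] = 7 + -2 = 5, A[1][1] + B[1][0] = 1 + -3 = -2, A[1][2] + B[2][0] = -5 + 0 = -5) = -5 (attained at k = 2)
  C[1][1] = min over k of (A[1][0] + B[0][1] = 7 + -1 = 6, A[1][1] + B[1][1] = 1 + 2 = 3, A[1][2] + B[2][1] = -5 + 3 = -2) = -2 (attained at k = 2)
  C[1][2] = min over k of (A[1][0] + B[0][2] = 7 + 7 = 14, A[1][1] + B[1][2] = 1 + 1 = 2, A[1][2] + B[2][2] = -5 + 5 = 0) = 0 (attained at k = 2)
  C[2][0] = min over k of (A[2][0] + B[0][0] = 8 + -2 = 6, A[2][1] + B[1][0] = 8 + -3 = 5, A[2][2] + B[2][0] = 0 + 0 = 0) = 0 (attained at k = 2)
  C[2][1] = min over k of (A[2][0] + B[0][1] = 8 + -1 = 7, A[2][1] + B[1][1] = 8 + 2 = 10, A[2][2] + B[2][1] = 0 + 3 = 3) = 3 (attained at k = 2)
  C[2][2] = min over k of (A[2][0] + B[0][2] = 8 + 7 = 15, A[2][1] + B[1][2] = 8 + 1 = 9, A[2][2] + B[2][2] = 0 + 5 = 5) = 5 (attained at k = 2)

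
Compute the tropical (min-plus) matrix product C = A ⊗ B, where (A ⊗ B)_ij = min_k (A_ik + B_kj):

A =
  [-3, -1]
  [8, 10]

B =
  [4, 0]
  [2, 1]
A ⊗ B =
  [1, -3]
  [12, 8]

Apply the min-plus product entry-by-entry:
  C[0][0] = min over k of (A[0][0] + B[0][0] = -3 + 4 = 1, A[0][1] + B[1][0] = -1 + 2 = 1) = 1 (attained at k = 0)
  C[0][1] = min over k of (A[0][0] + B[0][1] = -3 + 0 = -3, A[0][1] + B[1][1] = -1 + 1 = 0) = -3 (attained at k = 0)
  C[1][0] = min over k of (A[1][0] + B[0][0] = 8 + 4 = 12, A[1][1] + B[1][0] = 10 + 2 = 12) = 12 (attained at k = 0)
  C[1][1] = min over k of (A[1][0] + B[0][1] = 8 + 0 = 8, A[1][1] + B[1][1] = 10 + 1 = 11) = 8 (attained at k = 0)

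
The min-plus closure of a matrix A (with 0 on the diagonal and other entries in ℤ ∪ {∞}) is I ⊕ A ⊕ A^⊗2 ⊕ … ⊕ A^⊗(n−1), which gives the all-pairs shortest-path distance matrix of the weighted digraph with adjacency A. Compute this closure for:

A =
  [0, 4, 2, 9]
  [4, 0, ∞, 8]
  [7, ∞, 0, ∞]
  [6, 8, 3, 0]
Closure =
  [0, 4, 2, 9]
  [4, 0, 6, 8]
  [7, 11, 0, 16]
  [6, 8, 3, 0]

This is the Floyd-Warshall all-pairs shortest-path computation. For each intermediate vertex k = 0, 1, …, 3, update dist[i][j] ← min(dist[i][j], dist[i][k] + dist[k][j]). The final matrix gives, for each (i, j), the minimum total weight of any directed path from i to j (possibly empty when i = j).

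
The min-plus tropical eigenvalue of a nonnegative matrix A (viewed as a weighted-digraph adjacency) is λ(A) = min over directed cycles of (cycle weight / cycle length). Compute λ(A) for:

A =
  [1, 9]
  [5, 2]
λ(A) = 1

Enumerate directed cycles and compute their means (weight / length). Sample:
  cycle 0 → 0: weight = 1, length = 1, mean = 1/1 ≈ 1.000
  cycle 1 → 1: weight = 2, length = 1, mean = 2/1 ≈ 2.000
  cycle 0 → 1 → 0: weight = 14, length = 2, mean = 14/2 ≈ 7.000
  cycle 1 → 0 → 1: weight = 14, length = 2, mean = 14/2 ≈ 7.000
Minimum mean = 1.000, attained e.g. along the cycle 0 → 0 with weight 1 and length 1. So λ(A) = 1/1 = 1.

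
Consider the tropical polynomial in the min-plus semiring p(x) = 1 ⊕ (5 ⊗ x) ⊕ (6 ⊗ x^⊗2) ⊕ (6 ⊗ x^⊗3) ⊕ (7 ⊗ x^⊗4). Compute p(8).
p(8) = 1

A tropical monomial a ⊗ x^⊗i evaluates to a + i · x. Evaluating each term at x = 8:
  Term 0 contributes 1 + 0 · 8 = 1
  Term 1 contributes 5 + 1 · 8 = 13
  Term 2 contributes 6 + 2 · 8 = 22
  Term 3 contributes 6 + 3 · 8 = 30
  Term 4 contributes 7 + 4 · 8 = 39
p(8) = ⊕ of these = min[1, 13, 22, 30, 39] = 1.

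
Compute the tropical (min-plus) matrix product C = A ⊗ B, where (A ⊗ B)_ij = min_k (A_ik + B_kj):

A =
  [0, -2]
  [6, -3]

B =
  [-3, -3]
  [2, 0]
A ⊗ B =
  [-3, -3]
  [-1, -3]

Apply the min-plus product entry-by-entry:
  C[0][0] = min over k of (A[0][0] + B[0][0] = 0 + -3 = -3, A[0][1] + B[1][0] = -2 + 2 = 0) = -3 (attained at k = 0)
  C[0][1] = min over k of (A[0][0] + B[0][1] = 0 + -3 = -3, A[0][1] + B[1][1] = -2 + 0 = -2) = -3 (attained at k = 0)
  C[1][0] = min over k of (A[1][0] + B[0][0] = 6 + -3 = 3, A[1][1] + B[1][0] = -3 + 2 = -1) = -1 (attained at k = 1)
  C[1][1] = min over k of (A[1][0] + B[0][1] = 6 + -3 = 3, A[1][1] + B[1][1] = -3 + 0 = -3) = -3 (attained at k = 1)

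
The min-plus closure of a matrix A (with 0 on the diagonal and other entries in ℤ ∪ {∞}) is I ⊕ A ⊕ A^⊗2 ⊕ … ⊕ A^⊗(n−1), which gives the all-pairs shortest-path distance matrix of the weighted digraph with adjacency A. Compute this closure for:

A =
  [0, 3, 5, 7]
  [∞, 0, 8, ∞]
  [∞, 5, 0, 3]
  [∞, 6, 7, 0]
Closure =
  [0, 3, 5, 7]
  [∞, 0, 8, 11]
  [∞, 5, 0, 3]
  [∞, 6, 7, 0]

This is the Floyd-Warshall all-pairs shortest-path computation. For each intermediate vertex k = 0, 1, …, 3, update dist[i][j] ← min(dist[i][j], dist[i][k] + dist[k][j]). The final matrix gives, for each (i, j), the minimum total weight of any directed path from i to j (possibly empty when i = j).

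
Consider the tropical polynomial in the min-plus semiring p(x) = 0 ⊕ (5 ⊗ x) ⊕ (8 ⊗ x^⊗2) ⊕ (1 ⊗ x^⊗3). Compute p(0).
p(0) = 0

A tropical monomial a ⊗ x^⊗i evaluates to a + i · x. Evaluating each term at x = 0:
  Term 0 contributes 0 + 0 · 0 = 0
  Term 1 contributes 5 + 1 · 0 = 5
  Term 2 contributes 8 + 2 · 0 = 8
  Term 3 contributes 1 + 3 · 0 = 1
p(0) = ⊕ of these = min[0, 5, 8, 1] = 0.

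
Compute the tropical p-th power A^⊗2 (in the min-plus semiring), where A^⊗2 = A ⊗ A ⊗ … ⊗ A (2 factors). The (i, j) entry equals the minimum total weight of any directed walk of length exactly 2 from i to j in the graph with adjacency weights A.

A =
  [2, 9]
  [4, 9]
A^⊗2 =
  [4, 11]
  [6, 13]

Each entry (A^⊗2)_ij equals the minimum over all length-2 walks i = v_0 → v_1 → … → v_2 = j of Σ_t A[v_t][v_{t+1}]. For example, for (i, j) = (0, 1) we minimise over 2 possible intermediate vertex sequences; the minimum is 11, attained along the walk 0 → 0 → 1.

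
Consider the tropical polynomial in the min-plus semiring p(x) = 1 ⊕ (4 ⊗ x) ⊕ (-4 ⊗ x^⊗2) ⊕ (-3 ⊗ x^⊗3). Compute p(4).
p(4) = 1

A tropical monomial a ⊗ x^⊗i evaluates to a + i · x. Evaluating each term at x = 4:
  Term 0 contributes 1 + 0 · 4 = 1
  Term 1 contributes 4 + 1 · 4 = 8
  Term 2 contributes -4 + 2 · 4 = 4
  Term 3 contributes -3 + 3 · 4 = 9
p(4) = ⊕ of these = min[1, 8, 4, 9] = 1.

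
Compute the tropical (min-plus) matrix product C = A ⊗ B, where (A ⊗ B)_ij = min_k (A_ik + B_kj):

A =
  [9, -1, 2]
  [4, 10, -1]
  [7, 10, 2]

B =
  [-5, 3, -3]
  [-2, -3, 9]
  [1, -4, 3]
A ⊗ B =
  [-3, -4, 5]
  [-1, -5, 1]
  [2, -2, 4]

Apply the min-plus product entry-by-entry:
  C[0][0] = min over k of (A[0][0] + B[0][0] = 9 + -5 = 4, A[0][1] + B[1][0] = -1 + -2 = -3, A[0][2] + B[2][0] = 2 + 1 = 3) = -3 (attained at k = 1)
  C[0][1] = min over k of (A[0][0] + B[0][1] = 9 + 3 = 12, A[0][1] + B[1][1] = -1 + -3 = -4, A[0][2] + B[2][1] = 2 + -4 = -2) = -4 (attained at k = 1)
  C[0][2] = min over k of (A[0][0] + B[0][2] = 9 + -3 = 6, A[0][1] + B[1][2] = -1 + 9 = 8, A[0][2] + B[2][2] = 2 + 3 = 5) = 5 (attained at k = 2)
  C[1][0] = min over k of (A[1][0] + B[0][0] = 4 + -5 = -1, A[1][1] + B[1][0] = 10 + -2 = 8, A[1][2] + B[2][0] = -1 + 1 = 0) = -1 (attained at k = 0)
  C[1][1] = min over k of (A[1][0] + B[0][1] = 4 + 3 = 7, A[1][1] + B[1][1] = 10 + -3 = 7, A[1][2] + B[2][1] = -1 + -4 = -5) = -5 (attained at k = 2)
  C[1][2] = min over k of (A[1][0] + B[0][2] = 4 + -3 = 1, A[1][1] + B[1][2] = 10 + 9 = 19, A[1][2] + B[2][2] = -1 + 3 = 2) = 1 (attained at k = 0)
  C[2][0] = min over k of (A[2][0] + B[0][0] = 7 + -5 = 2, A[2][1] + B[1][0] = 10 + -2 = 8, A[2][2] + B[2][0] = 2 + 1 = 3) = 2 (attained at k = 0)
  C[2][1] = min over k of (A[2][0] + B[0][1] = 7 + 3 = 10, A[2][1] + B[1][1] = 10 + -3 = 7, A[2][2] + B[2][1] = 2 + -4 = -2) = -2 (attained at k = 2)
  C[2][2] = min over k of (A[2][0] + B[0][2] = 7 + -3 = 4, A[2][1] + B[1][2] = 10 + 9 = 19, A[2][2] + B[2][2] = 2 + 3 = 5) = 4 (attained at k = 0)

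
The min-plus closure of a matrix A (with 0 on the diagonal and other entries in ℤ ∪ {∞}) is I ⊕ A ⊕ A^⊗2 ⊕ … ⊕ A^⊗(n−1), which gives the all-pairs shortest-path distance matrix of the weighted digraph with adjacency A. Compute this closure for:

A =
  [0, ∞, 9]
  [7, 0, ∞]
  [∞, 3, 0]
Closure =
  [0, 12, 9]
  [7, 0, 16]
  [10, 3, 0]

This is the Floyd-Warshall all-pairs shortest-path computation. For each intermediate vertex k = 0, 1, …, 2, update dist[i][j] ← min(dist[i][j], dist[i][k] + dist[k][j]). The final matrix gives, for each (i, j), the minimum total weight of any directed path from i to j (possibly empty when i = j).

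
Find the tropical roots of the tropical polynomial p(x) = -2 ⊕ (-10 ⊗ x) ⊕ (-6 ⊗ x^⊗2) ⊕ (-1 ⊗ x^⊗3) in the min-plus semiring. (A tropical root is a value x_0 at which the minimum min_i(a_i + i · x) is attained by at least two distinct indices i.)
Roots: {-5, -4, 8}

Each tropical root is a break point of the lower envelope of the lines y = a_i + i · x (there are 4 lines, with slopes 0, 1, ..., 3). Only the lines that attain the minimum somewhere contribute to roots; other lines are dominated. Here the surviving (envelope) indices are i = 3, i = 2, i = 1, i = 0.
Intersections between consecutive envelope lines give the roots: for adjacent envelope indices i < j the intersection is x = (a_i − a_j) / (j − i). Reading off the sorted break points: {-5, -4, 8}.
Verification: at each break x_0, at least two indices attain the minimum of min_i(a_i + i · x_0).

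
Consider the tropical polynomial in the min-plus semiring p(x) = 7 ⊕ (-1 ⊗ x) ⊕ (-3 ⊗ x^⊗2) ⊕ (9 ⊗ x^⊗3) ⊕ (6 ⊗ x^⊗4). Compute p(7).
p(7) = 6

A tropical monomial a ⊗ x^⊗i evaluates to a + i · x. Evaluating each term at x = 7:
  Term 0 contributes 7 + 0 · 7 = 7
  Term 1 contributes -1 + 1 · 7 = 6
  Term 2 contributes -3 + 2 · 7 = 11
  Term 3 contributes 9 + 3 · 7 = 30
  Term 4 contributes 6 + 4 · 7 = 34
p(7) = ⊕ of these = min[7, 6, 11, 30, 34] = 6.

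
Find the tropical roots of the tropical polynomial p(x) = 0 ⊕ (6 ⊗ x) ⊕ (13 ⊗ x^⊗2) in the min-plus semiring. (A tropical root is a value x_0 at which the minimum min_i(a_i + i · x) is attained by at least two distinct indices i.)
Roots: {-7, -6}

Each tropical root is a break point of the lower envelope of the lines y = a_i + i · x (there are 3 lines, with slopes 0, 1, ..., 2). Only the lines that attain the minimum somewhere contribute to roots; other lines are dominated. Here the surviving (envelope) indices are i = 2, i = 1, i = 0.
Intersections between consecutive envelope lines give the roots: for adjacent envelope indices i < j the intersection is x = (a_i − a_j) / (j − i). Reading off the sorted break points: {-7, -6}.
Verification: at each break x_0, at least two indices attain the minimum of min_i(a_i + i · x_0).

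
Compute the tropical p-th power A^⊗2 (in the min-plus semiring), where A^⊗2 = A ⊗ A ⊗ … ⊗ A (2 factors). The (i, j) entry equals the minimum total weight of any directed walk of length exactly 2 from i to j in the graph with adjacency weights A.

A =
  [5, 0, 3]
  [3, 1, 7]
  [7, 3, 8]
A^⊗2 =
  [3, 1, 7]
  [4, 2, 6]
  [6, 4, 10]

Each entry (A^⊗2)_ij equals the minimum over all length-2 walks i = v_0 → v_1 → … → v_2 = j of Σ_t A[v_t][v_{t+1}]. For example, for (i, j) = (0, 2) we minimise over 3 possible intermediate vertex sequences; the minimum is 7, attained along the walk 0 → 1 → 2.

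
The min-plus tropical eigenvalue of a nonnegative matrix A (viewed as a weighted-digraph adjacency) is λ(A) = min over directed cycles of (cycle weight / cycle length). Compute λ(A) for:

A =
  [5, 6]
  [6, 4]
λ(A) = 4

Enumerate directed cycles and compute their means (weight / length). Sample:
  cycle 0 → 0: weight = 5, length = 1, mean = 5/1 ≈ 5.000
  cycle 1 → 1: weight = 4, length = 1, mean = 4/1 ≈ 4.000
  cycle 0 → 1 → 0: weight = 12, length = 2, mean = 12/2 ≈ 6.000
  cycle 1 → 0 → 1: weight = 12, length = 2, mean = 12/2 ≈ 6.000
Minimum mean = 4.000, attained e.g. along the cycle 1 → 1 with weight 4 and length 1. So λ(A) = 4/1 = 4.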